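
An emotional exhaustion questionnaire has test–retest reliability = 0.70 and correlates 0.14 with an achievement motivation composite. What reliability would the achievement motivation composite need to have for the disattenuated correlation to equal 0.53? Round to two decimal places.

r_true = r_obs / √(r_xx · r_yy) ⇒ 0.53 = 0.14 / √(0.70 · r_yy).
√(0.70 · r_yy) = 0.14 / 0.53 = 0.2642; 0.70 · r_yy = 0.0698; r_yy = 0.0698 / 0.70 ≈ 0.10.

0.10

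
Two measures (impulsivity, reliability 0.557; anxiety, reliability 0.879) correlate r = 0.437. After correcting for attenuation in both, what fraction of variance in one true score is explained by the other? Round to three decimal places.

0.390

Disattenuated r = 0.437 / √(0.557 × 0.879) = 0.437 / 0.6997 = 0.6246.
Shared true-score variance = 0.6246² = 0.3901 ≈ 0.390.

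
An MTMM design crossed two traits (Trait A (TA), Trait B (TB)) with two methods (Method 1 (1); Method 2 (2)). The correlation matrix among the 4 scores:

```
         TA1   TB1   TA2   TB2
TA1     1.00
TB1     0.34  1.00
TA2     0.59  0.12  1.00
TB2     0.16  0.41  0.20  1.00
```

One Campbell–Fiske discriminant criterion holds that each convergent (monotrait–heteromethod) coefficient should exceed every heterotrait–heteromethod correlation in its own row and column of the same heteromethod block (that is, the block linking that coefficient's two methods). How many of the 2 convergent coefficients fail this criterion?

0

Checking each validity diagonal entry against its comparison values:
TA (methods 1·2): 0.59 vs {0.16, 0.12} → pass.
TB (methods 1·2): 0.41 vs {0.12, 0.16} → pass.
0 of 2 fail.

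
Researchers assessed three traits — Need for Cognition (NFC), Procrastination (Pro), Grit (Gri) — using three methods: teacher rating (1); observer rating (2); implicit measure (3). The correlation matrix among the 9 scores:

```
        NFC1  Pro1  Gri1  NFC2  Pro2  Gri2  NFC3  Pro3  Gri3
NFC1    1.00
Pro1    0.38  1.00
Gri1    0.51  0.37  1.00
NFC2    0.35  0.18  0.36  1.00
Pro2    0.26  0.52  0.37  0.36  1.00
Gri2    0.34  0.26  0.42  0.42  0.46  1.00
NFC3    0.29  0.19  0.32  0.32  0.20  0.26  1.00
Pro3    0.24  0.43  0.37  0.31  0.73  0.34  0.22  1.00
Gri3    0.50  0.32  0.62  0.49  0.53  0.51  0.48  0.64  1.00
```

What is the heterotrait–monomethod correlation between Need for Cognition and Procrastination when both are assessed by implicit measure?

0.22

Different traits, same method: r(NFC3, Pro3) = 0.22.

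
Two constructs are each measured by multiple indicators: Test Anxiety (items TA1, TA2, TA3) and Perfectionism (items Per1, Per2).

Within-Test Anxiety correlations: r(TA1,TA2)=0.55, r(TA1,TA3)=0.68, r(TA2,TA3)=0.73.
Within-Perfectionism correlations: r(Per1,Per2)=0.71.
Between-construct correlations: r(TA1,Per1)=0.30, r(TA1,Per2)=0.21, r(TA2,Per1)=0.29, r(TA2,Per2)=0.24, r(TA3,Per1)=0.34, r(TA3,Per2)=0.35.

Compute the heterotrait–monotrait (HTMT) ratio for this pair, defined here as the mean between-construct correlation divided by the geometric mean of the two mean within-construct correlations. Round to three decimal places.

Between-construct mean = 1.73/6 = 0.2883.
Mean within-TA = 1.96/3 = 0.6533; mean within-Per = 0.71/1 = 0.7100.
Geometric mean = √(0.6533 × 0.7100) = 0.6811.
HTMT = 0.2883 / 0.6811 = 0.423.

0.423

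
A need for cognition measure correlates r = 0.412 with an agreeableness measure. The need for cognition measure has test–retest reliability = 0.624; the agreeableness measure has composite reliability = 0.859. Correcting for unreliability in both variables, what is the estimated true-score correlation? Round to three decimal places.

r_true = r_obs / √(r_xx · r_yy) = 0.412 / √(0.624 × 0.859) = 0.412 / √0.536016 = 0.412 / 0.7321 ≈ 0.563.

0.563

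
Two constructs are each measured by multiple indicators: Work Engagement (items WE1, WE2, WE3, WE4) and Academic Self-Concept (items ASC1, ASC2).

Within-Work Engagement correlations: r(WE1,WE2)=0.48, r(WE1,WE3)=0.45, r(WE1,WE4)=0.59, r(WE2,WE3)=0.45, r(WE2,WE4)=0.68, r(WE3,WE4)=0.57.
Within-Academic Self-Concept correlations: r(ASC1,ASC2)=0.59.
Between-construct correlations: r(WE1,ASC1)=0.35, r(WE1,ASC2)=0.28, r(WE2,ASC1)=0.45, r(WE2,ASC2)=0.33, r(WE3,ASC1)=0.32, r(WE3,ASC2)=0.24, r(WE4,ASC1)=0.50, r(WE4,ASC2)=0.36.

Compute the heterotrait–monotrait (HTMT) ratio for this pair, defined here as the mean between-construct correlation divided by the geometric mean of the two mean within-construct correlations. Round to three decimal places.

Between-construct mean = 2.83/8 = 0.3538.
Mean within-WE = 3.22/6 = 0.5367; mean within-ASC = 0.59/1 = 0.5900.
Geometric mean = √(0.5367 × 0.5900) = 0.5627.
HTMT = 0.3538 / 0.5627 = 0.629.

0.629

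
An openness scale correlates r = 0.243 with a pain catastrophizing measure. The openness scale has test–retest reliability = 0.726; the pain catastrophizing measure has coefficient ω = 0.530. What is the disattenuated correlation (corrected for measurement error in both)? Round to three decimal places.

0.392

r_true = r_obs / √(r_xx · r_yy) = 0.243 / √(0.726 × 0.530) = 0.243 / √0.384780 = 0.243 / 0.6203 ≈ 0.392.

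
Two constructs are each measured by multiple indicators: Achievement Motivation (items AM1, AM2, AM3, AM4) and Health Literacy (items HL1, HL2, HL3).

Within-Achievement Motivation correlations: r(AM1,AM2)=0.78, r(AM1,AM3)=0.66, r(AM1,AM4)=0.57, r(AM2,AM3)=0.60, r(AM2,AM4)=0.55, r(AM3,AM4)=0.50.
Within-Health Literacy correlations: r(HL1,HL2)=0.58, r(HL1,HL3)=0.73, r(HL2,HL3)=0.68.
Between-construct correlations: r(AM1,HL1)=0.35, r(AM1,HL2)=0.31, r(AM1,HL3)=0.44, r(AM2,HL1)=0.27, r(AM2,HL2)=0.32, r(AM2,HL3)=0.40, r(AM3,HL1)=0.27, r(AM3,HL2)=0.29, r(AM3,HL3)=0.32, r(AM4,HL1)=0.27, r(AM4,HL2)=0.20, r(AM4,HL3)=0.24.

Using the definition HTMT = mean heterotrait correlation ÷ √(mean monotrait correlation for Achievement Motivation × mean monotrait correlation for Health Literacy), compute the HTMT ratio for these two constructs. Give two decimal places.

Mean heterotrait r = 3.68/12 = 0.3067.
Mean within-AM = 3.66/6 = 0.6100; mean within-HL = 1.99/3 = 0.6633.
Geometric mean = √(0.6100 × 0.6633) = 0.6361.
HTMT = 0.3067 / 0.6361 = 0.48.

0.48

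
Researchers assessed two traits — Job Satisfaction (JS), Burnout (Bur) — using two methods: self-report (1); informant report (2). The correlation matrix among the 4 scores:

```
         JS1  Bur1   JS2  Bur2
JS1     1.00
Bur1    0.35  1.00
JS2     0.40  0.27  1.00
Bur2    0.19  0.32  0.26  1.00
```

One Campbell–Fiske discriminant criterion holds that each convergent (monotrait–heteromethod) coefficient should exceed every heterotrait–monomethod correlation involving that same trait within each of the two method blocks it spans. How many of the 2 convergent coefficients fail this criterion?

1

Each convergent coefficient versus the relevant comparison correlations:
JS (methods 1·2): 0.40 vs {0.35, 0.26} → pass.
Bur (methods 1·2): 0.32 vs {0.35, 0.26} → fail.
1 of 2 fail.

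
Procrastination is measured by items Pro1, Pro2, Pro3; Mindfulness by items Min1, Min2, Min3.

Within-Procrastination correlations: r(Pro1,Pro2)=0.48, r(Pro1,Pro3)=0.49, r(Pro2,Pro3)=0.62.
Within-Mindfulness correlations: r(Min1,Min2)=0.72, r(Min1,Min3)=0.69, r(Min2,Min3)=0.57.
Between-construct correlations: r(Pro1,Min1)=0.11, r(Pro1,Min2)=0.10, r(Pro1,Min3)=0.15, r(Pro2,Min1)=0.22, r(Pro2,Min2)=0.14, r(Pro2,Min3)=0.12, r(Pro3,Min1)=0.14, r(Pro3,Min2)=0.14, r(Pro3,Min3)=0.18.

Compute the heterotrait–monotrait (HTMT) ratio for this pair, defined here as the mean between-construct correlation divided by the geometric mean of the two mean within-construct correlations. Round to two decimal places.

Mean heterotrait r = 1.30/9 = 0.1444.
Mean within-Pro = 1.59/3 = 0.5300; mean within-Min = 1.98/3 = 0.6600.
Geometric mean = √(0.5300 × 0.6600) = 0.5914.
HTMT = 0.1444 / 0.5914 = 0.24.

0.24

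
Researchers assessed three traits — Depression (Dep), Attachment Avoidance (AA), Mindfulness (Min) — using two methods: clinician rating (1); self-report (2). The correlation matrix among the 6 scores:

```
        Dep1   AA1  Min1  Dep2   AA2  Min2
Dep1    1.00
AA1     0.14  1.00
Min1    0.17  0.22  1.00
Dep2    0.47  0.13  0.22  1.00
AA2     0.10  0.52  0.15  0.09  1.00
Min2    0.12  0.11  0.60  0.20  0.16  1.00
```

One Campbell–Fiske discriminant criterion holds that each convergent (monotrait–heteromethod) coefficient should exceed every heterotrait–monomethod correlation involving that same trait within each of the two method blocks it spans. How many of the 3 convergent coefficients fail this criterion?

Checking each validity diagonal entry against its comparison values:
Dep (methods 1·2): 0.47 vs {0.14, 0.09, 0.17, 0.20} → pass.
AA (methods 1·2): 0.52 vs {0.14, 0.09, 0.22, 0.16} → pass.
Min (methods 1·2): 0.60 vs {0.17, 0.20, 0.22, 0.16} → pass.
0 of 3 fail.

0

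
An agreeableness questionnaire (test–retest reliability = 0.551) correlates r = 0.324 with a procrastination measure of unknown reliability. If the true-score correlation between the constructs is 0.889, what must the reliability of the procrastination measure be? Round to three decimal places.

r_true = r_obs / √(r_xx · r_yy) ⇒ 0.889 = 0.324 / √(0.551 · r_yy).
√(0.551 · r_yy) = 0.324 / 0.889 = 0.3645; 0.551 · r_yy = 0.1329; r_yy = 0.1329 / 0.551 ≈ 0.241.

0.241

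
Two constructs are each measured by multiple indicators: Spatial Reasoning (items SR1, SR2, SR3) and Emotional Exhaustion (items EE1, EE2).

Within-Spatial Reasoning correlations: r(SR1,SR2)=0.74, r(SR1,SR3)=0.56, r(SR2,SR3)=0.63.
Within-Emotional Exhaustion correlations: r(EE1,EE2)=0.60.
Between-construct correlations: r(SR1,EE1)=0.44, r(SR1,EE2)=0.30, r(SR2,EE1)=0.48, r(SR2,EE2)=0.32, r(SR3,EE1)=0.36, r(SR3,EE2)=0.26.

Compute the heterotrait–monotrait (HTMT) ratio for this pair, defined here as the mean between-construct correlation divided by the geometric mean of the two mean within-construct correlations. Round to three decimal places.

Mean between = 2.16/6 = 0.3600.
Mean within-SR = 1.93/3 = 0.6433; mean within-EE = 0.60/1 = 0.6000.
Geometric mean = √(0.6433 × 0.6000) = 0.6213.
HTMT = 0.3600 / 0.6213 = 0.579.

0.579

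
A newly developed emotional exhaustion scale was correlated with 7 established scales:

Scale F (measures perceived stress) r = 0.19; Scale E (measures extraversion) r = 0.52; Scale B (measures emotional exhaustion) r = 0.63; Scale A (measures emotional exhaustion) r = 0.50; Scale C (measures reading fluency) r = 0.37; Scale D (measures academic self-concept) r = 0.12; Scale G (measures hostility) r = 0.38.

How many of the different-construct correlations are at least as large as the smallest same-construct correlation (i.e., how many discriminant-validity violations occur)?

Convergent (same construct = emotional exhaustion): Scale B, Scale A.
Smallest convergent = 0.50. Discriminant values: 0.19, 0.52, 0.37, 0.12, 0.38; count ≥ 0.50 → 1.

1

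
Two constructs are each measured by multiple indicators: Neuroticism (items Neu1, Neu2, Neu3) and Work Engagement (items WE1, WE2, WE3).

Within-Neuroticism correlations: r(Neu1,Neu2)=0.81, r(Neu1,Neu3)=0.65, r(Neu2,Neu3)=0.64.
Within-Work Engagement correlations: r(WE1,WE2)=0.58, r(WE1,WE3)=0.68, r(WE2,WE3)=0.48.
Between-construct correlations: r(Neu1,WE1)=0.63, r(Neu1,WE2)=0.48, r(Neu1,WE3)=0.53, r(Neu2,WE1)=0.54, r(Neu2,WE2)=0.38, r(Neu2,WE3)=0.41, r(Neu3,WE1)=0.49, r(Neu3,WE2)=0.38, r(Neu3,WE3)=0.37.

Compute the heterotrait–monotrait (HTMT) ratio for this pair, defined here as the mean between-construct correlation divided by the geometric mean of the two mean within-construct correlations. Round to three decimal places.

Mean heterotrait r = 4.21/9 = 0.4678.
Mean within-Neu = 2.10/3 = 0.7000; mean within-WE = 1.74/3 = 0.5800.
Geometric mean = √(0.7000 × 0.5800) = 0.6372.
HTMT = 0.4678 / 0.6372 = 0.734.

0.734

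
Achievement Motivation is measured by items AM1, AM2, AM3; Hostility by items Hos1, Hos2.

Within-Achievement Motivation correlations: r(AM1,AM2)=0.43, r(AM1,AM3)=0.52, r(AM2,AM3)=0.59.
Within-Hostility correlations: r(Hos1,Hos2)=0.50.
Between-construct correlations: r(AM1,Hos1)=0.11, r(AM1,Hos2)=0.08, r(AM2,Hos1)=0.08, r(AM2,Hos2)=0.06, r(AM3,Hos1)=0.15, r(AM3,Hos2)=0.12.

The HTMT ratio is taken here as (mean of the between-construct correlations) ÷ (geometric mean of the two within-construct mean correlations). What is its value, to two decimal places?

0.20

Mean heterotrait r = 0.60/6 = 0.1000.
Mean within-AM = 1.54/3 = 0.5133; mean within-Hos = 0.50/1 = 0.5000.
Geometric mean = √(0.5133 × 0.5000) = 0.5066.
HTMT = 0.1000 / 0.5066 = 0.20.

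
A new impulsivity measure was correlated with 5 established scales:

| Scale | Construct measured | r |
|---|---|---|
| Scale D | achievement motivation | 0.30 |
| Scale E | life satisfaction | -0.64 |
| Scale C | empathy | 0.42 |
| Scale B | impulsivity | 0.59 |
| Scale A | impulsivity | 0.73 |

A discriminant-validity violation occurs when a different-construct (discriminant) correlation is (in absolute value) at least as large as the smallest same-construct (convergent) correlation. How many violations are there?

1

Convergent (same construct = impulsivity): Scale B, Scale A.
Smallest convergent = 0.59. Discriminant |r|: 0.30, 0.64, 0.42; count ≥ 0.59 → 1.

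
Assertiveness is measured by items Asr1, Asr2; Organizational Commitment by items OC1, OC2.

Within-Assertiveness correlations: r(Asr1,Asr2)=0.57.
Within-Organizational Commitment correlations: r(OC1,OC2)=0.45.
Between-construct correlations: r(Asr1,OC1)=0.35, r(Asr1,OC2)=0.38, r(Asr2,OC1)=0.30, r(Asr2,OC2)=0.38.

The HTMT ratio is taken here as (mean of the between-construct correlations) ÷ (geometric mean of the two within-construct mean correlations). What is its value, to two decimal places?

Mean between = 1.41/4 = 0.3525.
Mean within-Asr = 0.57/1 = 0.5700; mean within-OC = 0.45/1 = 0.4500.
Geometric mean = √(0.5700 × 0.4500) = 0.5065.
HTMT = 0.3525 / 0.5065 = 0.70.

0.70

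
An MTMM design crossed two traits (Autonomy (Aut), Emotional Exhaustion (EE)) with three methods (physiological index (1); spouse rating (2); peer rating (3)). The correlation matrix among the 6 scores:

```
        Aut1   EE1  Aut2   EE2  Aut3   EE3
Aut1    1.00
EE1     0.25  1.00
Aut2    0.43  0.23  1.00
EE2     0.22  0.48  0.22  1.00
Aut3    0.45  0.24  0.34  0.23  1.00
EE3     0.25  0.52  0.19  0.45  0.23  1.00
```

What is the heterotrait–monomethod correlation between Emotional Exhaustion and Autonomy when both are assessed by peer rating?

Different traits, same method: r(EE3, Aut3) = 0.23.

0.23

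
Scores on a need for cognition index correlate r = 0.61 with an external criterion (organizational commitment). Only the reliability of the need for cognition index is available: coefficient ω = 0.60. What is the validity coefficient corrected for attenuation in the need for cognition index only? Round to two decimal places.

Single correction: r_c = r_obs / √r_xx = 0.61 / √0.60 = 0.61 / 0.7746 ≈ 0.79.

0.79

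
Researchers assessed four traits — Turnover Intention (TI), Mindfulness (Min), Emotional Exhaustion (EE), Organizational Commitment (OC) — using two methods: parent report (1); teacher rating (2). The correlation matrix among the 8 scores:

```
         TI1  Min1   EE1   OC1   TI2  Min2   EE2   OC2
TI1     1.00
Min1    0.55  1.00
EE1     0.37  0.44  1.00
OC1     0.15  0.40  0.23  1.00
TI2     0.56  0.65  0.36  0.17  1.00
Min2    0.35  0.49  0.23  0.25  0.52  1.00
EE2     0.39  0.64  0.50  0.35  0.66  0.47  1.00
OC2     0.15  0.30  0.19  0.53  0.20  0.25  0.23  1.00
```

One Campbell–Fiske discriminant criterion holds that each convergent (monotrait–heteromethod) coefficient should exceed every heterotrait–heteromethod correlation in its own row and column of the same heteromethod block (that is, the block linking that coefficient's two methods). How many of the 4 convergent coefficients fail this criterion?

Convergent coefficients and their comparison sets:
TI (methods 1·2): 0.56 vs {0.35, 0.65, 0.39, 0.36, 0.15, 0.17} → fail.
Min (methods 1·2): 0.49 vs {0.65, 0.35, 0.64, 0.23, 0.30, 0.25} → fail.
EE (methods 1·2): 0.50 vs {0.36, 0.39, 0.23, 0.64, 0.19, 0.35} → fail.
OC (methods 1·2): 0.53 vs {0.17, 0.15, 0.25, 0.30, 0.35, 0.19} → pass.
3 of 4 fail.

3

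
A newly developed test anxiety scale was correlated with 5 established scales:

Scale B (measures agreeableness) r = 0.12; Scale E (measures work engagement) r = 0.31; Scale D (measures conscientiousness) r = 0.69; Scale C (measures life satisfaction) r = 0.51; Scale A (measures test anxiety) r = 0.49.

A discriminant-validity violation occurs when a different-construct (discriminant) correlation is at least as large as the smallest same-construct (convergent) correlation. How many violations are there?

Convergent (same construct = test anxiety): Scale A.
Smallest convergent = 0.49. Discriminant values: 0.12, 0.31, 0.69, 0.51; count ≥ 0.49 → 2.

2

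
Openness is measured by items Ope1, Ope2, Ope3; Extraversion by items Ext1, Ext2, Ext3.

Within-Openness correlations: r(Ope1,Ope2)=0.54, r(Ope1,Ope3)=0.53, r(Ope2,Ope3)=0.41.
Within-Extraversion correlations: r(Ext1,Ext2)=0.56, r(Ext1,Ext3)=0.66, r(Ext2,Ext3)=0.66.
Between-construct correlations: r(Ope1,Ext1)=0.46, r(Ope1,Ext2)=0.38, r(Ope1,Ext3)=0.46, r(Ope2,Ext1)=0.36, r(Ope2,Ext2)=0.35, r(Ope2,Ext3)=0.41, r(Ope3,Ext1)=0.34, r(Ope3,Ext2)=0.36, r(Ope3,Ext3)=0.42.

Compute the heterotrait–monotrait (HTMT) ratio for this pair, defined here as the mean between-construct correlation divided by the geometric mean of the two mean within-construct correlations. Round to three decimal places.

Mean heterotrait r = 3.54/9 = 0.3933.
Mean within-Ope = 1.48/3 = 0.4933; mean within-Ext = 1.88/3 = 0.6267.
Geometric mean = √(0.4933 × 0.6267) = 0.5560.
HTMT = 0.3933 / 0.5560 = 0.707.

0.707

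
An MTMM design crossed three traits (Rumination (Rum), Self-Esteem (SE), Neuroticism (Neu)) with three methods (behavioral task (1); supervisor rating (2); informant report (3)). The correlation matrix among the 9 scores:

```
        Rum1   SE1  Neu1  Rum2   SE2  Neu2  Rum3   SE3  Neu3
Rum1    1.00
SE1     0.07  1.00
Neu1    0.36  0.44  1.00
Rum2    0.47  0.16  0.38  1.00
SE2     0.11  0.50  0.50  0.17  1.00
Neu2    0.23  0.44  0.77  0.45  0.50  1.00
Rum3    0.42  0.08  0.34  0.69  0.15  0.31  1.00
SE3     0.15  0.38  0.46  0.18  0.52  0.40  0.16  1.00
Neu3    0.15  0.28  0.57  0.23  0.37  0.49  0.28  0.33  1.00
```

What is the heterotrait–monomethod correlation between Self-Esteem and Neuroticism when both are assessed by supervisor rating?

Different traits, same method: r(SE2, Neu2) = 0.50.

0.50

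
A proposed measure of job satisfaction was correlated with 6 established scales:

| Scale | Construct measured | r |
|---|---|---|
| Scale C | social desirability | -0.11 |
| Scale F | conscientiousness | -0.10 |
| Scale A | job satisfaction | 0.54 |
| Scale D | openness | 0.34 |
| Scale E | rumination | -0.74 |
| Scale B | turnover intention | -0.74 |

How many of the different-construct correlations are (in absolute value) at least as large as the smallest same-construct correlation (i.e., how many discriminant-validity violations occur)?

Convergent (same construct = job satisfaction): Scale A.
Smallest convergent = 0.54. Discriminant |r|: 0.11, 0.10, 0.34, 0.74, 0.74; count ≥ 0.54 → 2.

2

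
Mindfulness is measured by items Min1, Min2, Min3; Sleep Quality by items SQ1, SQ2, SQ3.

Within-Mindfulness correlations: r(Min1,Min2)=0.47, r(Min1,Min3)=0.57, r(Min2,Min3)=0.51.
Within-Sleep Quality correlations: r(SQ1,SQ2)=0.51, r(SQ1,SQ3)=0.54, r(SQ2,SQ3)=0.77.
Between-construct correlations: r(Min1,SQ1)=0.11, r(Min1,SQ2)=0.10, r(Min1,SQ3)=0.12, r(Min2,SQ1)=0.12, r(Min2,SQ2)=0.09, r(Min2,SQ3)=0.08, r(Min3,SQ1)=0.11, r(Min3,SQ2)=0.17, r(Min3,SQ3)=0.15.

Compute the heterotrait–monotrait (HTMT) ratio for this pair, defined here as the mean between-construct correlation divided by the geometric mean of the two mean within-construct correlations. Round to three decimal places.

Between-construct mean = 1.05/9 = 0.1167.
Mean within-Min = 1.55/3 = 0.5167; mean within-SQ = 1.82/3 = 0.6067.
Geometric mean = √(0.5167 × 0.6067) = 0.5599.
HTMT = 0.1167 / 0.5599 = 0.208.

0.208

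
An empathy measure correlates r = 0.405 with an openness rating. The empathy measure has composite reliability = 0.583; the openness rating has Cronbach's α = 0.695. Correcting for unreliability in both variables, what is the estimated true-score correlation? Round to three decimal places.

0.636

r_true = r_obs / √(r_xx · r_yy) = 0.405 / √(0.583 × 0.695) = 0.405 / √0.405185 = 0.405 / 0.6365 ≈ 0.636.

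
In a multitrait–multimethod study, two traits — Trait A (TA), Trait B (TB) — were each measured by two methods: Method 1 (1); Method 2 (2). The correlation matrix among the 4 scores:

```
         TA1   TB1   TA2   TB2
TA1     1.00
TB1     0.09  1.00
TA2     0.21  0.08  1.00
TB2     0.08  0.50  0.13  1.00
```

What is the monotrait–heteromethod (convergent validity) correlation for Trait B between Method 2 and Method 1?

Same trait (TB), different methods: r(TB2, TB1) = 0.50.

0.50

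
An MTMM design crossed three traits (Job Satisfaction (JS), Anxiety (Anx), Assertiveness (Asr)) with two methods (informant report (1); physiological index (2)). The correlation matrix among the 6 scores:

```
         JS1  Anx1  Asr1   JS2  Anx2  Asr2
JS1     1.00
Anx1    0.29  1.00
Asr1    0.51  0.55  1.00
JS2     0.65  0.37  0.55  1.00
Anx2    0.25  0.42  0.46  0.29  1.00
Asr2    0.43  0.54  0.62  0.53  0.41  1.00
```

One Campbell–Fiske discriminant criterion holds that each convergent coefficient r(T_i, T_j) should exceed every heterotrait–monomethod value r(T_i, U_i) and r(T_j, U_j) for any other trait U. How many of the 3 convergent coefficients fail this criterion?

Each convergent coefficient versus the relevant comparison correlations:
JS (methods 1·2): 0.65 vs {0.29, 0.29, 0.51, 0.53} → pass.
Anx (methods 1·2): 0.42 vs {0.29, 0.29, 0.55, 0.41} → fail.
Asr (methods 1·2): 0.62 vs {0.51, 0.53, 0.55, 0.41} → pass.
1 of 3 fail.

1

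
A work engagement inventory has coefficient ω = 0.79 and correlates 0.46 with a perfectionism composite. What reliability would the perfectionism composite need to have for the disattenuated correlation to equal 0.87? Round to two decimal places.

r_true = r_obs / √(r_xx · r_yy) ⇒ 0.87 = 0.46 / √(0.79 · r_yy).
√(0.79 · r_yy) = 0.46 / 0.87 = 0.5287; 0.79 · r_yy = 0.2795; r_yy = 0.2795 / 0.79 ≈ 0.35.

0.35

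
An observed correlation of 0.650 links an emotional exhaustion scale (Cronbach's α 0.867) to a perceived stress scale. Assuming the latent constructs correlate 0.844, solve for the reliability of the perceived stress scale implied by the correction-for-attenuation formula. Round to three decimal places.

r_true = r_obs / √(r_xx · r_yy) ⇒ 0.844 = 0.650 / √(0.867 · r_yy).
√(0.867 · r_yy) = 0.650 / 0.844 = 0.7701; 0.867 · r_yy = 0.5931; r_yy = 0.5931 / 0.867 ≈ 0.684.

0.684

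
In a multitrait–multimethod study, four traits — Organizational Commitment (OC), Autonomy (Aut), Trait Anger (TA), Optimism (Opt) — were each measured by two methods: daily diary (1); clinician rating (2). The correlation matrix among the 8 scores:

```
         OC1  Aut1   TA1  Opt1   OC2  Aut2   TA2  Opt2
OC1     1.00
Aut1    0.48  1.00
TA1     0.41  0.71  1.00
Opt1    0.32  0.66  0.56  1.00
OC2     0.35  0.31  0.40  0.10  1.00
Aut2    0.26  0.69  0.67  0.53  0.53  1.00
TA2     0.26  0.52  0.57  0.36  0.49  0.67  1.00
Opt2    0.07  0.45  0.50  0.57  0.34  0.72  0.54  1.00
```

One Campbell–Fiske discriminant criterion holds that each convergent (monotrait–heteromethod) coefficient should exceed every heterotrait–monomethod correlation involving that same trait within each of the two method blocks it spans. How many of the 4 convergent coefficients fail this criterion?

4

Each convergent coefficient versus the relevant comparison correlations:
OC (methods 1·2): 0.35 vs {0.48, 0.53, 0.41, 0.49, 0.32, 0.34} → fail.
Aut (methods 1·2): 0.69 vs {0.48, 0.53, 0.71, 0.67, 0.66, 0.72} → fail.
TA (methods 1·2): 0.57 vs {0.41, 0.49, 0.71, 0.67, 0.56, 0.54} → fail.
Opt (methods 1·2): 0.57 vs {0.32, 0.34, 0.66, 0.72, 0.56, 0.54} → fail.
4 of 4 fail.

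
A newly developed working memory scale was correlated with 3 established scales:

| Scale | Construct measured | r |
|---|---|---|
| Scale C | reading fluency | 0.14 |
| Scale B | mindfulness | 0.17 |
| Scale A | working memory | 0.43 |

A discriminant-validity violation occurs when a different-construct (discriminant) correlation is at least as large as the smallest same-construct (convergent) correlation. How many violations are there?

Convergent (same construct = working memory): Scale A.
Smallest convergent = 0.43. Discriminant values: 0.14, 0.17; count ≥ 0.43 → 0.

0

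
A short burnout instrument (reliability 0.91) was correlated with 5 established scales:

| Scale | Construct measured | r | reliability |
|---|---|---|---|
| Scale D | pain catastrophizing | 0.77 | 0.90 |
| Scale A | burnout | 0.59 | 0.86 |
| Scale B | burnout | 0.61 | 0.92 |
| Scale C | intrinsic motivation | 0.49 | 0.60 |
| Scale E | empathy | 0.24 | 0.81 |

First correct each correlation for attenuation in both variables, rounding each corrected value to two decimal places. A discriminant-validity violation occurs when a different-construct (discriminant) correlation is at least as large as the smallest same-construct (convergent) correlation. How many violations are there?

1

Disattenuated r (r / √(r_scale · r_new)):
  Scale D (disc): 0.77 / √(0.90·0.91) = 0.85
  Scale A (conv): 0.59 / √(0.86·0.91) = 0.67
  Scale B (conv): 0.61 / √(0.92·0.91) = 0.67
  Scale C (disc): 0.49 / √(0.60·0.91) = 0.66
  Scale E (disc): 0.24 / √(0.81·0.91) = 0.28
Smallest convergent = 0.67. Discriminant values: 0.85, 0.66, 0.28; count ≥ 0.67 → 1.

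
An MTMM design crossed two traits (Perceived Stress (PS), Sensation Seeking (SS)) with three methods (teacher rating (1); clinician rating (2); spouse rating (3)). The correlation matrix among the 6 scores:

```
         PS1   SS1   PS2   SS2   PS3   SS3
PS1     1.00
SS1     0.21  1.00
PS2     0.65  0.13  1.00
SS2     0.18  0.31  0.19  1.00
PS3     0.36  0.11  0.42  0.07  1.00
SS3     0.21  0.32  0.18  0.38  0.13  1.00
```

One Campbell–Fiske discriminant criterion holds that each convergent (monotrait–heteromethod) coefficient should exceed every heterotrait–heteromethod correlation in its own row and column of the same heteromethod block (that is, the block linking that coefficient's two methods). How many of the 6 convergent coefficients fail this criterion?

Convergent coefficients and their comparison sets:
PS (methods 1·2): 0.65 vs {0.18, 0.13} → pass.
PS (methods 1·3): 0.36 vs {0.21, 0.11} → pass.
PS (methods 2·3): 0.42 vs {0.18, 0.07} → pass.
SS (methods 1·2): 0.31 vs {0.13, 0.18} → pass.
SS (methods 1·3): 0.32 vs {0.11, 0.21} → pass.
SS (methods 2·3): 0.38 vs {0.07, 0.18} → pass.
0 of 6 fail.

0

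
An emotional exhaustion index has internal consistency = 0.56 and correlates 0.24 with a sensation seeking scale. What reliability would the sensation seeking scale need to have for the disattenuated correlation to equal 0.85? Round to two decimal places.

0.14

r_true = r_obs / √(r_xx · r_yy) ⇒ 0.85 = 0.24 / √(0.56 · r_yy).
√(0.56 · r_yy) = 0.24 / 0.85 = 0.2824; 0.56 · r_yy = 0.0797; r_yy = 0.0797 / 0.56 ≈ 0.14.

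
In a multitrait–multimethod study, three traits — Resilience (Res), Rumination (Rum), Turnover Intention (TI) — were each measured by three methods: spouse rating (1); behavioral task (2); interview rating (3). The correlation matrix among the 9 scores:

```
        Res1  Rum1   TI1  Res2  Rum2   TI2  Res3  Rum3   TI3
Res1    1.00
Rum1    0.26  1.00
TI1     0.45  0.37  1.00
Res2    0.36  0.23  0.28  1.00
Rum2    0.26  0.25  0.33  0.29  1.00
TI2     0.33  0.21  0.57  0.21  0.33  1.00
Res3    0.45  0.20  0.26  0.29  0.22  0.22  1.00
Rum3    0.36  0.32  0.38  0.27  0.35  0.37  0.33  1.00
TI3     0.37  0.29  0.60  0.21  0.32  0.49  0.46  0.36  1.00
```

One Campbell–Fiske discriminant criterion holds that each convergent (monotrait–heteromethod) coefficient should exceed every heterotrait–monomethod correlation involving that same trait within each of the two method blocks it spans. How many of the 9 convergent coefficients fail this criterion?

Checking each validity diagonal entry against its comparison values:
Res (methods 1·2): 0.36 vs {0.26, 0.29, 0.45, 0.21} → fail.
Res (methods 1·3): 0.45 vs {0.26, 0.33, 0.45, 0.46} → fail.
Res (methods 2·3): 0.29 vs {0.29, 0.33, 0.21, 0.46} → fail.
Rum (methods 1·2): 0.25 vs {0.26, 0.29, 0.37, 0.33} → fail.
Rum (methods 1·3): 0.32 vs {0.26, 0.33, 0.37, 0.36} → fail.
Rum (methods 2·3): 0.35 vs {0.29, 0.33, 0.33, 0.36} → fail.
TI (methods 1·2): 0.57 vs {0.45, 0.21, 0.37, 0.33} → pass.
TI (methods 1·3): 0.60 vs {0.45, 0.46, 0.37, 0.36} → pass.
TI (methods 2·3): 0.49 vs {0.21, 0.46, 0.33, 0.36} → pass.
6 of 9 fail.

6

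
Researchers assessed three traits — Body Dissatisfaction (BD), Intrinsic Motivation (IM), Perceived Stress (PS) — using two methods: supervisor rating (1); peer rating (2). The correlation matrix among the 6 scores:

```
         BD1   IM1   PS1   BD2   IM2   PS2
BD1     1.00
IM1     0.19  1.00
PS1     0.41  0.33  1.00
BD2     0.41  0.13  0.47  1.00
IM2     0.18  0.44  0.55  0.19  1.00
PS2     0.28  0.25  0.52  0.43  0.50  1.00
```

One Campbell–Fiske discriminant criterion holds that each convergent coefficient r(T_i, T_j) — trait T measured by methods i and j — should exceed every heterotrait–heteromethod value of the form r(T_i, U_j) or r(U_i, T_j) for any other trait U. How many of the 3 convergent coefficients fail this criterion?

3

Convergent coefficients and their comparison sets:
BD (methods 1·2): 0.41 vs {0.18, 0.13, 0.28, 0.47} → fail.
IM (methods 1·2): 0.44 vs {0.13, 0.18, 0.25, 0.55} → fail.
PS (methods 1·2): 0.52 vs {0.47, 0.28, 0.55, 0.25} → fail.
3 of 3 fail.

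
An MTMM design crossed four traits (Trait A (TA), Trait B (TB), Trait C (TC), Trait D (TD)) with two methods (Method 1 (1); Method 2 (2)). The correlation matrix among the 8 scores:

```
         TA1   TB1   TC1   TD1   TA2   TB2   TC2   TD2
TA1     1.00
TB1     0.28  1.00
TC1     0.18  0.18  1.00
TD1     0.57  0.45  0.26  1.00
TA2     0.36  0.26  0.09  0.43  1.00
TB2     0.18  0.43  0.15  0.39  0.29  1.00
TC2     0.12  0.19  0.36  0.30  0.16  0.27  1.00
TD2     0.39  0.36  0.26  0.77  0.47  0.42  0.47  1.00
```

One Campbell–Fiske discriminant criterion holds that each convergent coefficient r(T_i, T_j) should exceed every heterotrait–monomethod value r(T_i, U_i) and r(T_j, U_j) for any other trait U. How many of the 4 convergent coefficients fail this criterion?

3

Each convergent coefficient versus the relevant comparison correlations:
TA (methods 1·2): 0.36 vs {0.28, 0.29, 0.18, 0.16, 0.57, 0.47} → fail.
TB (methods 1·2): 0.43 vs {0.28, 0.29, 0.18, 0.27, 0.45, 0.42} → fail.
TC (methods 1·2): 0.36 vs {0.18, 0.16, 0.18, 0.27, 0.26, 0.47} → fail.
TD (methods 1·2): 0.77 vs {0.57, 0.47, 0.45, 0.42, 0.26, 0.47} → pass.
3 of 4 fail.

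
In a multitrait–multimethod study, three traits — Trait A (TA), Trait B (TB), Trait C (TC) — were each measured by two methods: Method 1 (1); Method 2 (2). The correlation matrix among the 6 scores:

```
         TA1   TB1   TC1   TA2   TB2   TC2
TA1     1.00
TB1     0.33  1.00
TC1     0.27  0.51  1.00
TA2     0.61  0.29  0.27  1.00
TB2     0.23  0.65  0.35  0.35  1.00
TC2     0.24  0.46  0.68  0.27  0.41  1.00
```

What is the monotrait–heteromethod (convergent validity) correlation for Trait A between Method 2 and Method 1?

Same trait (TA), different methods: r(TA2, TA1) = 0.61.

0.61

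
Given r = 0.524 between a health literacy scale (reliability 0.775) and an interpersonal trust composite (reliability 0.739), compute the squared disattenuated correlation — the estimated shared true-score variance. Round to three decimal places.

Disattenuated r = 0.524 / √(0.775 × 0.739) = 0.524 / 0.7568 = 0.6924.
Shared true-score variance = 0.6924² = 0.4794 ≈ 0.479.

0.479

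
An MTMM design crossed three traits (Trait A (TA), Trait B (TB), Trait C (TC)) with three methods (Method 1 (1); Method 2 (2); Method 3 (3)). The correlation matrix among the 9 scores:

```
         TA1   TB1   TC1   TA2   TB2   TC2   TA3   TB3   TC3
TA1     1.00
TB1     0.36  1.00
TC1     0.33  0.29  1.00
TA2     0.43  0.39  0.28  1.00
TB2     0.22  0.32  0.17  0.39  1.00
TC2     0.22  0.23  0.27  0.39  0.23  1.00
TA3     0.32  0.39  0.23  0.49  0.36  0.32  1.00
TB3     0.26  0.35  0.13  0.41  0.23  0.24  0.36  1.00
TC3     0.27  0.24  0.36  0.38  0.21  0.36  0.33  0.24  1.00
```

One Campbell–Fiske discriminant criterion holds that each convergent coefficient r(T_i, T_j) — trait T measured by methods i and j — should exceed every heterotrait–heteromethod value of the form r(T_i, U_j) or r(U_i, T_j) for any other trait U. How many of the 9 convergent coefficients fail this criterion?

6

Each convergent coefficient versus the relevant comparison correlations:
TA (methods 1·2): 0.43 vs {0.22, 0.39, 0.22, 0.28} → pass.
TA (methods 1·3): 0.32 vs {0.26, 0.39, 0.27, 0.23} → fail.
TA (methods 2·3): 0.49 vs {0.41, 0.36, 0.38, 0.32} → pass.
TB (methods 1·2): 0.32 vs {0.39, 0.22, 0.23, 0.17} → fail.
TB (methods 1·3): 0.35 vs {0.39, 0.26, 0.24, 0.13} → fail.
TB (methods 2·3): 0.23 vs {0.36, 0.41, 0.21, 0.24} → fail.
TC (methods 1·2): 0.27 vs {0.28, 0.22, 0.17, 0.23} → fail.
TC (methods 1·3): 0.36 vs {0.23, 0.27, 0.13, 0.24} → pass.
TC (methods 2·3): 0.36 vs {0.32, 0.38, 0.24, 0.21} → fail.
6 of 9 fail.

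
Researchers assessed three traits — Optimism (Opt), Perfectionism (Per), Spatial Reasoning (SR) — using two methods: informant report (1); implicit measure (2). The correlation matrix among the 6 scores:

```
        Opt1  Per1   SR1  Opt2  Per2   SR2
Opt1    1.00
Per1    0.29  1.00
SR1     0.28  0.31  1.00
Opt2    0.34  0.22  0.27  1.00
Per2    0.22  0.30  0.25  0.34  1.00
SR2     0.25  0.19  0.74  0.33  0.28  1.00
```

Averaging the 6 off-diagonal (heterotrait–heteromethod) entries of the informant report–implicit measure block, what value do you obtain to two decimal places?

HTHM values (method 1 × method 2): 0.22, 0.25, 0.22, 0.19, 0.27, 0.25; mean = 1.40/6 = 0.23.

0.23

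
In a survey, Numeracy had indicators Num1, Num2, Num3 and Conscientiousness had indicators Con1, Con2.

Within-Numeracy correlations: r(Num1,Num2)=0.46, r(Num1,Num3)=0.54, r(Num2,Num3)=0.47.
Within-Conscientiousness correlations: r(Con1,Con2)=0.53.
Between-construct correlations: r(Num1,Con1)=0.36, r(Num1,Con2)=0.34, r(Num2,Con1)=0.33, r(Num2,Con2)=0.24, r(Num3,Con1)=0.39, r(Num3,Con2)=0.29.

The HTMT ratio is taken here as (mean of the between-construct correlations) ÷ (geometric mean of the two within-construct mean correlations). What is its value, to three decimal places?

0.638

Between-construct mean = 1.95/6 = 0.3250.
Mean within-Num = 1.47/3 = 0.4900; mean within-Con = 0.53/1 = 0.5300.
Geometric mean = √(0.4900 × 0.5300) = 0.5096.
HTMT = 0.3250 / 0.5096 = 0.638.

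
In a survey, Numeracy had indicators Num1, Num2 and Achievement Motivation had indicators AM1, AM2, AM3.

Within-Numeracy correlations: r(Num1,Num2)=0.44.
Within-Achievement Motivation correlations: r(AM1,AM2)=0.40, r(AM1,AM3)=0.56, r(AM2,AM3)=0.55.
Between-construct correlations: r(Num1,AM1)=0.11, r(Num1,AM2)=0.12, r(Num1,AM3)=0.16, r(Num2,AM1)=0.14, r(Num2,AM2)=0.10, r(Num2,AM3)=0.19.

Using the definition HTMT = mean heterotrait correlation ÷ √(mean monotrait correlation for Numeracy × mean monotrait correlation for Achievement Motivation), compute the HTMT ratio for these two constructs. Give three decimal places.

0.290

Between-construct mean = 0.82/6 = 0.1367.
Mean within-Num = 0.44/1 = 0.4400; mean within-AM = 1.51/3 = 0.5033.
Geometric mean = √(0.4400 × 0.5033) = 0.4706.
HTMT = 0.1367 / 0.4706 = 0.290.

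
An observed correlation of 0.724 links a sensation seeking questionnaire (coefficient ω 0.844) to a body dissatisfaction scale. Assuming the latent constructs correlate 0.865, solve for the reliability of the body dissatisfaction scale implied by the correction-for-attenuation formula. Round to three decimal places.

0.830

r_true = r_obs / √(r_xx · r_yy) ⇒ 0.865 = 0.724 / √(0.844 · r_yy).
√(0.844 · r_yy) = 0.724 / 0.865 = 0.8370; 0.844 · r_yy = 0.7006; r_yy = 0.7006 / 0.844 ≈ 0.830.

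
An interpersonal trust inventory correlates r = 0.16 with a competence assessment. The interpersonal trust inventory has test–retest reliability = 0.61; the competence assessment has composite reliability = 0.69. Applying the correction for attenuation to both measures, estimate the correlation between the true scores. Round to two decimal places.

0.25

r_true = r_obs / √(r_xx · r_yy) = 0.16 / √(0.61 × 0.69) = 0.16 / √0.4209 = 0.16 / 0.6488 ≈ 0.25.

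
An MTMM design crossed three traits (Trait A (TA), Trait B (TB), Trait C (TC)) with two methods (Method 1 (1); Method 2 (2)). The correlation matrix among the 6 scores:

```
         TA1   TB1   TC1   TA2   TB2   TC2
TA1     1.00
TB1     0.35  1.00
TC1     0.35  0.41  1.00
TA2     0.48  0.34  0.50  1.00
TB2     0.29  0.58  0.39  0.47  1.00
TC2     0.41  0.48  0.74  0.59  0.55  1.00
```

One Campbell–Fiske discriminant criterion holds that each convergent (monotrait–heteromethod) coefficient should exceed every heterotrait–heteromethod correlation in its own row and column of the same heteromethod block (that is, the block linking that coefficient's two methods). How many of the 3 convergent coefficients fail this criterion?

Convergent coefficients and their comparison sets:
TA (methods 1·2): 0.48 vs {0.29, 0.34, 0.41, 0.50} → fail.
TB (methods 1·2): 0.58 vs {0.34, 0.29, 0.48, 0.39} → pass.
TC (methods 1·2): 0.74 vs {0.50, 0.41, 0.39, 0.48} → pass.
1 of 3 fail.

1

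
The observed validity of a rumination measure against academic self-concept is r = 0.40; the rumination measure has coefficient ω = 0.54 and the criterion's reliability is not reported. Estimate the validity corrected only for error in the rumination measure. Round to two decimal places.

Single correction: r_c = r_obs / √r_xx = 0.40 / √0.54 = 0.40 / 0.7348 ≈ 0.54.

0.54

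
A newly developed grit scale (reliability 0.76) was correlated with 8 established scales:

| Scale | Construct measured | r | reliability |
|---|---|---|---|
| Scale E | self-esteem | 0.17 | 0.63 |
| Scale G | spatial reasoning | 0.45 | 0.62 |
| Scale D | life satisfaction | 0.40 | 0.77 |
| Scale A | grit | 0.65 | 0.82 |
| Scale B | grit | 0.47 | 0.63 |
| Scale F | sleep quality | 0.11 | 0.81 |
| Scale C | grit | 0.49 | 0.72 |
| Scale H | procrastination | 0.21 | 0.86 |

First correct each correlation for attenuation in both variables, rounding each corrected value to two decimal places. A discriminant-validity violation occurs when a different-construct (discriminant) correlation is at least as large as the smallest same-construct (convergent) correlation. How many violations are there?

1

Disattenuated r (r / √(r_scale · r_new)):
  Scale E (disc): 0.17 / √(0.63·0.76) = 0.25
  Scale G (disc): 0.45 / √(0.62·0.76) = 0.66
  Scale D (disc): 0.40 / √(0.77·0.76) = 0.52
  Scale A (conv): 0.65 / √(0.82·0.76) = 0.82
  Scale B (conv): 0.47 / √(0.63·0.76) = 0.68
  Scale F (disc): 0.11 / √(0.81·0.76) = 0.14
  Scale C (conv): 0.49 / √(0.72·0.76) = 0.66
  Scale H (disc): 0.21 / √(0.86·0.76) = 0.26
Smallest convergent = 0.66. Discriminant values: 0.25, 0.66, 0.52, 0.14, 0.26; count ≥ 0.66 → 1.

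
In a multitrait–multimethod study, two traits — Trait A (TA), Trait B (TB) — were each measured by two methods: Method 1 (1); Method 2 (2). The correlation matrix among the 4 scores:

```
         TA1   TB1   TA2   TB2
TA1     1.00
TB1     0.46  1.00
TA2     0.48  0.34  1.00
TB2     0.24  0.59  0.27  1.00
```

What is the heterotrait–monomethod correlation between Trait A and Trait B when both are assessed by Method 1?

0.46

Different traits, same method: r(TA1, TB1) = 0.46.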